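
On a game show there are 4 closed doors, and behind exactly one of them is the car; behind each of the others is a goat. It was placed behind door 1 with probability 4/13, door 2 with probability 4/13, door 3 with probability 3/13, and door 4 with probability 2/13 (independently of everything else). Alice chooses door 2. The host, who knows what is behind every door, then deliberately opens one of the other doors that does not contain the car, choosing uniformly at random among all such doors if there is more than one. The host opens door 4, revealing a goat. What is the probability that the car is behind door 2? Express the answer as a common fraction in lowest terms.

Consider each possible location of the car in turn.
If it is behind door 1 (prior 4/13): the host has 2 equally likely choices, so probability 1/2; weight (4/13)·(1/2) = 2/13.
If it is behind door 2 (prior 4/13): the host has 3 equally likely choices, so probability 1/3; weight (4/13)·(1/3) = 4/39.
If it is behind door 3 (prior 3/13): the host has 2 equally likely choices, so probability 1/2; weight (3/13)·(1/2) = 3/26.
If it is behind door 4 (prior 2/13): the host opened door 4, so this case is ruled out; weight (2/13)·0 = 0.
The weights sum to 29/78.
So P(the car behind door 2 | the host opened door 4) = (4/39) / (29/78) = 8/29.

8/29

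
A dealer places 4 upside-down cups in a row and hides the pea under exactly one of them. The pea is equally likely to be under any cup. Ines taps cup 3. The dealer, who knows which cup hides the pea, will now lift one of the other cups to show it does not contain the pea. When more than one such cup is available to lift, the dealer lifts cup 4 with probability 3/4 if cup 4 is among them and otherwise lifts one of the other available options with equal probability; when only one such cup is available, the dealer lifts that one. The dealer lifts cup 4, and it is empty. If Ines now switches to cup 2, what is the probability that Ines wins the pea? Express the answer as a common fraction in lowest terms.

1/3

Condition on the true location of the pea.
If it is under any of cups 1, 2, and 3 (prior 1/4 each): cup 4 is available, opened with probability 3/4; weight (1/4)·(3/4) = 3/16 each.
If it is under cup 4 (prior 1/4): the dealer opened cup 4, so this case is ruled out; weight (1/4)·0 = 0.
The weights sum to 9/16.
So P(the pea under cup 2 | the dealer opened cup 4) = (3/16) / (9/16) = 1/3.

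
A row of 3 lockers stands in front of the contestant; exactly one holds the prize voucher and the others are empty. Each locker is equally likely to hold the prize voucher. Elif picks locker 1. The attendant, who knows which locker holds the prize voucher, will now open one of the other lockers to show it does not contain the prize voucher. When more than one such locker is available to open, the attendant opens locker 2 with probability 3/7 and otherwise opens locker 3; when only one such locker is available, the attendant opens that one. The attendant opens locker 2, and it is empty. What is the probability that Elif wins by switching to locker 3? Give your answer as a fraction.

Condition on the true location of the prize voucher.
If it is in locker 1 (prior 1/3): locker 2 is available, opened with probability 3/7; weight (1/3)·(3/7) = 1/7.
If it is in locker 2 (prior 1/3): the attendant opened locker 2, so this case is ruled out; weight (1/3)·0 = 0.
If it is in locker 3 (prior 1/3): only locker 2 is available, probability 1; weight (1/3)·1 = 1/3.
The weights sum to 10/21.
So P(the prize voucher in locker 3 | the attendant opened locker 2) = (1/3) / (10/21) = 7/10.

7/10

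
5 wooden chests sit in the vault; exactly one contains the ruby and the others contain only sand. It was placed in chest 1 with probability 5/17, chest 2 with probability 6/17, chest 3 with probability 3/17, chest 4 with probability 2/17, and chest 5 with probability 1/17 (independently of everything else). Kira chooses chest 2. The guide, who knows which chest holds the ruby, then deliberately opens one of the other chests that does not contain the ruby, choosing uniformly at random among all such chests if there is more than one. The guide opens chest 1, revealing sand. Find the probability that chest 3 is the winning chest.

2/7

Consider each possible location of the ruby in turn.
If it is in chest 1 (prior 5/17): the guide opened chest 1, so this case is ruled out; weight (5/17)·0 = 0.
If it is in chest 2 (prior 6/17): the guide has 4 equally likely choices, so probability 1/4; weight (6/17)·(1/4) = 3/34.
If it is in chest 3 (prior 3/17): the guide has 3 equally likely choices, so probability 1/3; weight (3/17)·(1/3) = 1/17.
If it is in chest 4 (prior 2/17): the guide has 3 equally likely choices, so probability 1/3; weight (2/17)·(1/3) = 2/51.
If it is in chest 5 (prior 1/17): the guide has 3 equally likely choices, so probability 1/3; weight (1/17)·(1/3) = 1/51.
The weights sum to 7/34.
So P(the ruby in chest 3 | the guide opened chest 1) = (1/17) / (7/34) = 2/7.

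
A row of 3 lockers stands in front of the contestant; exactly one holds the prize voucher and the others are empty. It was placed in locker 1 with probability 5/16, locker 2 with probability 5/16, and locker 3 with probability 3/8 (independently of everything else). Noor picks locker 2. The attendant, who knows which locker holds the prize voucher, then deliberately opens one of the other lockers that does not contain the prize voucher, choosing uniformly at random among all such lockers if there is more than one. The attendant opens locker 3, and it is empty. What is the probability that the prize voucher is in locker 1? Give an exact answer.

2/3

Apply Bayes' rule, conditioning on where the prize voucher actually is.
If it is in locker 1 (prior 5/16): the attendant has no choice, probability 1; weight (5/16)·1 = 5/16.
If it is in locker 2 (prior 5/16): the attendant has 2 equally likely choices, so probability 1/2; weight (5/16)·(1/2) = 5/32.
If it is in locker 3 (prior 3/8): the attendant opened locker 3, so this case is ruled out; weight (3/8)·0 = 0.
The weights sum to 15/32.
So P(the prize voucher in locker 1 | the attendant opened locker 3) = (5/16) / (15/32) = 2/3.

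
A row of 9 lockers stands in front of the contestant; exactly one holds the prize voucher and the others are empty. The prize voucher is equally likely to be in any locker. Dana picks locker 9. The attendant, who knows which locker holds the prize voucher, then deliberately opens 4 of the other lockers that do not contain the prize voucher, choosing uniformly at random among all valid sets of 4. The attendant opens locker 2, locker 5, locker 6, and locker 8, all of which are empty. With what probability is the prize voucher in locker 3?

2/9

Consider each possible location of the prize voucher in turn.
If it is in any of lockers 1, 3, 4, and 7 (prior 1/9 each): the attendant has 35 equally likely choices, so probability 1/35; weight (1/9)·(1/35) = 1/315 each.
If it is in any of lockers 2, 5, 6, and 8 (prior 1/9 each): that locker was opened and seen not to hold the prize — ruled out; weight (1/9)·0 = 0 each.
If it is in locker 9 (prior 1/9): the attendant has 70 equally likely choices, so probability 1/70; weight (1/9)·(1/70) = 1/630.
The weights sum to 1/70.
So P(the prize voucher in locker 3 | the attendant opened locker 2, locker 5, locker 6, and locker 8) = (1/315) / (1/70) = 2/9.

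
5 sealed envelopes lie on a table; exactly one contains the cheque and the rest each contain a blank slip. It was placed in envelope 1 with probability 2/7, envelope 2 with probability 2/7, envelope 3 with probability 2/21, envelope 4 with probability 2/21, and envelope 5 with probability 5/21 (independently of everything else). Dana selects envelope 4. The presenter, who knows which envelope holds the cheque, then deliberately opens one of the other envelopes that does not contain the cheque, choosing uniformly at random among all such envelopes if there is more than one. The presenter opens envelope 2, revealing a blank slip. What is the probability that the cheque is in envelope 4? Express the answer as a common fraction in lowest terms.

Condition on the true location of the cheque.
If it is in envelope 1 (prior 2/7): the presenter has 3 equally likely choices, so probability 1/3; weight (2/7)·(1/3) = 2/21.
If it is in envelope 2 (prior 2/7): the presenter opened envelope 2, so this case is ruled out; weight (2/7)·0 = 0.
If it is in envelope 3 (prior 2/21): the presenter has 3 equally likely choices, so probability 1/3; weight (2/21)·(1/3) = 2/63.
If it is in envelope 4 (prior 2/21): the presenter has 4 equally likely choices, so probability 1/4; weight (2/21)·(1/4) = 1/42.
If it is in envelope 5 (prior 5/21): the presenter has 3 equally likely choices, so probability 1/3; weight (5/21)·(1/3) = 5/63.
The weights sum to 29/126.
So P(the cheque in envelope 4 | the presenter opened envelope 2) = (1/42) / (29/126) = 3/29.

3/29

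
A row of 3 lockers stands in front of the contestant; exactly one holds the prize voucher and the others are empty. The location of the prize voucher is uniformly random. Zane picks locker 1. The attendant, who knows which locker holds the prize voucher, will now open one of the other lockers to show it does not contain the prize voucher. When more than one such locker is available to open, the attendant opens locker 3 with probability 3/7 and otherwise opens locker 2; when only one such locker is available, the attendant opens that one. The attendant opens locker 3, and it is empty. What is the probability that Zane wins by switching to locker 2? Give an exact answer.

7/10

Condition on the true location of the prize voucher.
If it is in locker 1 (prior 1/3): locker 3 is available, opened with probability 3/7; weight (1/3)·(3/7) = 1/7.
If it is in locker 2 (prior 1/3): only locker 3 is available, probability 1; weight (1/3)·1 = 1/3.
If it is in locker 3 (prior 1/3): the attendant opened locker 3, so this case is ruled out; weight (1/3)·0 = 0.
The weights sum to 10/21.
So P(the prize voucher in locker 2 | the attendant opened locker 3) = (1/3) / (10/21) = 7/10.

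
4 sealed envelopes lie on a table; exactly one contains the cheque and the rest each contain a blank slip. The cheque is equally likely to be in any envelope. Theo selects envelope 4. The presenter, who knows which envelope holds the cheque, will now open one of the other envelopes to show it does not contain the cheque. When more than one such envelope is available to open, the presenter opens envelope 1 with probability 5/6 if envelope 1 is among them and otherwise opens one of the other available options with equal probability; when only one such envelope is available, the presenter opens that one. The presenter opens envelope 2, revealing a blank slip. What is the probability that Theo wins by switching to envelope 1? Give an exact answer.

2/3

Consider each possible location of the cheque in turn.
If it is in envelope 1 (prior 1/4): envelope 1 holds the prize so is unavailable; the presenter chooses uniformly among the 2 others, probability 1/2; weight (1/4)·(1/2) = 1/8.
If it is in envelope 2 (prior 1/4): the presenter opened envelope 2, so this case is ruled out; weight (1/4)·0 = 0.
If it is in envelope 3 (prior 1/4): envelope 1 is available but not opened, probability 1/6; weight (1/4)·(1/6) = 1/24.
If it is in envelope 4 (prior 1/4): envelope 1 is available but not opened; envelope 2 gets probability (1 − 5/6)/2 = 1/12; weight (1/4)·(1/12) = 1/48.
The weights sum to 3/16.
So P(the cheque in envelope 1 | the presenter opened envelope 2) = (1/8) / (3/16) = 2/3.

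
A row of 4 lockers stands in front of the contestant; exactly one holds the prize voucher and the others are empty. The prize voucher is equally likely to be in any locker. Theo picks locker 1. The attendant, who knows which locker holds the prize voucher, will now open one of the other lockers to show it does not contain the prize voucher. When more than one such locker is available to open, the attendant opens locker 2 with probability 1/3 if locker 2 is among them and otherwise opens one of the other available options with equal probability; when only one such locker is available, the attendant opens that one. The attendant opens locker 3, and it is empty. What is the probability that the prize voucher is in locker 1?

Consider each possible location of the prize voucher in turn.
If it is in locker 1 (prior 1/4): locker 2 is available but not opened; locker 3 gets probability (1 − 1/3)/2 = 1/3; weight (1/4)·(1/3) = 1/12.
If it is in locker 2 (prior 1/4): locker 2 holds the prize so is unavailable; the attendant chooses uniformly among the 2 others, probability 1/2; weight (1/4)·(1/2) = 1/8.
If it is in locker 3 (prior 1/4): the attendant opened locker 3, so this case is ruled out; weight (1/4)·0 = 0.
If it is in locker 4 (prior 1/4): locker 2 is available but not opened, probability 2/3; weight (1/4)·(2/3) = 1/6.
The weights sum to 3/8.
So P(the prize voucher in locker 1 | the attendant opened locker 3) = (1/12) / (3/8) = 2/9.

2/9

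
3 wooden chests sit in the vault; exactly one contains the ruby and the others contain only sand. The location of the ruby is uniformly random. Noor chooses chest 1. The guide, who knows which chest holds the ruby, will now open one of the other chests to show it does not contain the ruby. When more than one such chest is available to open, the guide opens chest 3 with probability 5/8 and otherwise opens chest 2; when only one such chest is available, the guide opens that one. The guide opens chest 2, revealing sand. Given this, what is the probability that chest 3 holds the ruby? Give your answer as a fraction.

8/11

Apply Bayes' rule, conditioning on where the ruby actually is.
If it is in chest 1 (prior 1/3): chest 3 is available but not opened, probability 3/8; weight (1/3)·(3/8) = 1/8.
If it is in chest 2 (prior 1/3): the guide opened chest 2, so this case is ruled out; weight (1/3)·0 = 0.
If it is in chest 3 (prior 1/3): only chest 2 is available, probability 1; weight (1/3)·1 = 1/3.
The weights sum to 11/24.
So P(the ruby in chest 3 | the guide opened chest 2) = (1/3) / (11/24) = 8/11.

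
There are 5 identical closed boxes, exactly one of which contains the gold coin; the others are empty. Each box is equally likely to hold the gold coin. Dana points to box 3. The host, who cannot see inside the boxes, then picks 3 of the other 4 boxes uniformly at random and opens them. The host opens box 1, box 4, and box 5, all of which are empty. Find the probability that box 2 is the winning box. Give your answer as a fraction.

1/2

Apply Bayes' rule, conditioning on where the gold coin actually is.
If it is in any of boxes 1, 4, and 5 (prior 1/5 each): that box was opened and seen not to hold the prize — ruled out; weight (1/5)·0 = 0 each.
If it is in either of boxes 2 and 3 (prior 1/5 each): the host picks exactly this set with probability 1/4 regardless, and none is the prize; weight (1/5)·(1/4) = 1/20 each.
The weights sum to 1/10.
So P(the gold coin in box 2 | the host opened box 1, box 4, and box 5) = (1/20) / (1/10) = 1/2.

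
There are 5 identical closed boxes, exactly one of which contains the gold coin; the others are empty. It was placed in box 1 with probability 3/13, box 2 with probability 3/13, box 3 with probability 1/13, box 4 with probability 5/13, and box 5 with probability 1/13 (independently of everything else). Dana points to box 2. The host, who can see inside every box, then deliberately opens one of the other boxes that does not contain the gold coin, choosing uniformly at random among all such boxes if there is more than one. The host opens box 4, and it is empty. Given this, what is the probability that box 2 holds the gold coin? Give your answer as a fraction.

Apply Bayes' rule, conditioning on where the gold coin actually is.
If it is in box 1 (prior 3/13): the host has 3 equally likely choices, so probability 1/3; weight (3/13)·(1/3) = 1/13.
If it is in box 2 (prior 3/13): the host has 4 equally likely choices, so probability 1/4; weight (3/13)·(1/4) = 3/52.
If it is in either of boxes 3 and 5 (prior 1/13 each): the host has 3 equally likely choices, so probability 1/3; weight (1/13)·(1/3) = 1/39 each.
If it is in box 4 (prior 5/13): the host opened box 4, so this case is ruled out; weight (5/13)·0 = 0.
The weights sum to 29/156.
So P(the gold coin in box 2 | the host opened box 4) = (3/52) / (29/156) = 9/29.

9/29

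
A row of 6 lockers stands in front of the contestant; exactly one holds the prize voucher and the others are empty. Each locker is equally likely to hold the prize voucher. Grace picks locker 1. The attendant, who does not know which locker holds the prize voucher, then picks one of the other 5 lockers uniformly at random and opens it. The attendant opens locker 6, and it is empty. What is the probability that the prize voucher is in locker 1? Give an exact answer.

1/5

Consider each possible location of the prize voucher in turn.
If it is in any of lockers 1, 2, 3, 4, and 5 (prior 1/6 each): the attendant picks locker 6 with probability 1/5 regardless, and it is not the prize; weight (1/6)·(1/5) = 1/30 each.
If it is in locker 6 (prior 1/6): the attendant opened locker 6, so this case is ruled out; weight (1/6)·0 = 0.
The weights sum to 1/6.
So P(the prize voucher in locker 1 | the attendant opened locker 6) = (1/30) / (1/6) = 1/5.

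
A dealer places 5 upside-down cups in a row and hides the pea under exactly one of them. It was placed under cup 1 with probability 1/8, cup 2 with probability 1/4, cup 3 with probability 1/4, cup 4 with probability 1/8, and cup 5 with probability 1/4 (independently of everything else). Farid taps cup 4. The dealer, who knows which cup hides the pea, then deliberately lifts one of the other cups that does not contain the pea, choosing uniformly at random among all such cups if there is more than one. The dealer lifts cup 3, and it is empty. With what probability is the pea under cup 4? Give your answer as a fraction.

3/23

Condition on the true location of the pea.
If it is under cup 1 (prior 1/8): the dealer has 3 equally likely choices, so probability 1/3; weight (1/8)·(1/3) = 1/24.
If it is under either of cups 2 and 5 (prior 1/4 each): the dealer has 3 equally likely choices, so probability 1/3; weight (1/4)·(1/3) = 1/12 each.
If it is under cup 3 (prior 1/4): the dealer opened cup 3, so this case is ruled out; weight (1/4)·0 = 0.
If it is under cup 4 (prior 1/8): the dealer has 4 equally likely choices, so probability 1/4; weight (1/8)·(1/4) = 1/32.
The weights sum to 23/96.
So P(the pea under cup 4 | the dealer opened cup 3) = (1/32) / (23/96) = 3/23.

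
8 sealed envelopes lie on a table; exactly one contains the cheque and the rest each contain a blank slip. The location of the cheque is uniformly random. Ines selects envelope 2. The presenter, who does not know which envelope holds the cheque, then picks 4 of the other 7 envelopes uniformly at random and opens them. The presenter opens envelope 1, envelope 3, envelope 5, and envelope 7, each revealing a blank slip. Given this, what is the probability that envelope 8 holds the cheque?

Condition on the true location of the cheque.
If it is in any of envelopes 1, 3, 5, and 7 (prior 1/8 each): that envelope was opened and seen not to hold the prize — ruled out; weight (1/8)·0 = 0 each.
If it is in any of envelopes 2, 4, 6, and 8 (prior 1/8 each): the presenter picks exactly this set with probability 1/35 regardless, and none is the prize; weight (1/8)·(1/35) = 1/280 each.
The weights sum to 1/70.
So P(the cheque in envelope 8 | the presenter opened envelope 1, envelope 3, envelope 5, and envelope 7) = (1/280) / (1/70) = 1/4.

1/4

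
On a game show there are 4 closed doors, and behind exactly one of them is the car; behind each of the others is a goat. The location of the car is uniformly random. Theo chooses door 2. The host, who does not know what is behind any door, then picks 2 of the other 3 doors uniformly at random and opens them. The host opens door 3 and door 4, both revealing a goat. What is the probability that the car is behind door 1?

Consider each possible location of the car in turn.
If it is behind either of doors 1 and 2 (prior 1/4 each): the host picks exactly this set with probability 1/3 regardless, and none is the prize; weight (1/4)·(1/3) = 1/12 each.
If it is behind either of doors 3 and 4 (prior 1/4 each): that door was opened and seen not to hold the prize — ruled out; weight (1/4)·0 = 0 each.
The weights sum to 1/6.
So P(the car behind door 1 | the host opened door 3 and door 4) = (1/12) / (1/6) = 1/2.

1/2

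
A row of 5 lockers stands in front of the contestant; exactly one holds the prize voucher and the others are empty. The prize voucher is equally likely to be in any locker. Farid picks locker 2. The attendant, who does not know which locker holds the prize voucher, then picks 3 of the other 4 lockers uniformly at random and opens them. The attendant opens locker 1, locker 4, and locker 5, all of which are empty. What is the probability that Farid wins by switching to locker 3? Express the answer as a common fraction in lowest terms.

Condition on the true location of the prize voucher.
If it is in any of lockers 1, 4, and 5 (prior 1/5 each): that locker was opened and seen not to hold the prize — ruled out; weight (1/5)·0 = 0 each.
If it is in either of lockers 2 and 3 (prior 1/5 each): the attendant picks exactly this set with probability 1/4 regardless, and none is the prize; weight (1/5)·(1/4) = 1/20 each.
The weights sum to 1/10.
So P(the prize voucher in locker 3 | the attendant opened locker 1, locker 4, and locker 5) = (1/20) / (1/10) = 1/2.

1/2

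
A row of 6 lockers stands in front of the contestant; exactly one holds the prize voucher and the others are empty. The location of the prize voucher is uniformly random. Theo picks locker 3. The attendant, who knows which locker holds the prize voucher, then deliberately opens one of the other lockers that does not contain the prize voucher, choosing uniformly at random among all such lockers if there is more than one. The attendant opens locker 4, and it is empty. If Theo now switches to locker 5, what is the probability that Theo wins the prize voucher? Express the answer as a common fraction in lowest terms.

5/24

Consider each possible location of the prize voucher in turn.
If it is in any of lockers 1, 2, 5, and 6 (prior 1/6 each): the attendant has 4 equally likely choices, so probability 1/4; weight (1/6)·(1/4) = 1/24 each.
If it is in locker 3 (prior 1/6): the attendant has 5 equally likely choices, so probability 1/5; weight (1/6)·(1/5) = 1/30.
If it is in locker 4 (prior 1/6): the attendant opened locker 4, so this case is ruled out; weight (1/6)·0 = 0.
The weights sum to 1/5.
So P(the prize voucher in locker 5 | the attendant opened locker 4) = (1/24) / (1/5) = 5/24.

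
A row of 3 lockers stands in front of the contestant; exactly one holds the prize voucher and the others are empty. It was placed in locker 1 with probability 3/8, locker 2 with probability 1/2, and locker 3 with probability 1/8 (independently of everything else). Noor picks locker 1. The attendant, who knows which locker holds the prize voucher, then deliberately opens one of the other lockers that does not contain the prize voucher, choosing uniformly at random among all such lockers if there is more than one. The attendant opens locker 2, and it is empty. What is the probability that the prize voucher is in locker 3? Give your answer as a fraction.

2/5

Apply Bayes' rule, conditioning on where the prize voucher actually is.
If it is in locker 1 (prior 3/8): the attendant has 2 equally likely choices, so probability 1/2; weight (3/8)·(1/2) = 3/16.
If it is in locker 2 (prior 1/2): the attendant opened locker 2, so this case is ruled out; weight (1/2)·0 = 0.
If it is in locker 3 (prior 1/8): the attendant has no choice, probability 1; weight (1/8)·1 = 1/8.
The weights sum to 5/16.
So P(the prize voucher in locker 3 | the attendant opened locker 2) = (1/8) / (5/16) = 2/5.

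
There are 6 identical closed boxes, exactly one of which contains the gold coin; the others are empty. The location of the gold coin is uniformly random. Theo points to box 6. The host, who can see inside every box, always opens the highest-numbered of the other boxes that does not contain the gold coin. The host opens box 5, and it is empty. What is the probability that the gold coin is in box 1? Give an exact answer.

Condition on the true location of the gold coin.
If it is in any of boxes 1, 2, 3, 4, and 6 (prior 1/6 each): box 5 is the highest-numbered option available, probability 1; weight (1/6)·1 = 1/6 each.
If it is in box 5 (prior 1/6): the host opened box 5, so this case is ruled out; weight (1/6)·0 = 0.
The weights sum to 5/6.
So P(the gold coin in box 1 | the host opened box 5) = (1/6) / (5/6) = 1/5.

1/5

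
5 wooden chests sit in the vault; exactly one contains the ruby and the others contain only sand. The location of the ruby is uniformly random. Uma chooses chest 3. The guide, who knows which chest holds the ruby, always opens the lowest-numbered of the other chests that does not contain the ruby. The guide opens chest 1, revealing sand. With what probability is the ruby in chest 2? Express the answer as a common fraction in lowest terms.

1/4

Consider each possible location of the ruby in turn.
If it is in chest 1 (prior 1/5): the guide opened chest 1, so this case is ruled out; weight (1/5)·0 = 0.
If it is in any of chests 2, 3, 4, and 5 (prior 1/5 each): chest 1 is the lowest-numbered option available, probability 1; weight (1/5)·1 = 1/5 each.
The weights sum to 4/5.
So P(the ruby in chest 2 | the guide opened chest 1) = (1/5) / (4/5) = 1/4.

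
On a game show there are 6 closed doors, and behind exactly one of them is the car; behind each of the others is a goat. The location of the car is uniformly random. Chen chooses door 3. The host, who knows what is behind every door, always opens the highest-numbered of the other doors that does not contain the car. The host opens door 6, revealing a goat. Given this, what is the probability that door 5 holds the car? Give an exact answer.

1/5

Apply Bayes' rule, conditioning on where the car actually is.
If it is behind any of doors 1, 2, 3, 4, and 5 (prior 1/6 each): door 6 is the highest-numbered option available, probability 1; weight (1/6)·1 = 1/6 each.
If it is behind door 6 (prior 1/6): the host opened door 6, so this case is ruled out; weight (1/6)·0 = 0.
The weights sum to 5/6.
So P(the car behind door 5 | the host opened door 6) = (1/6) / (5/6) = 1/5.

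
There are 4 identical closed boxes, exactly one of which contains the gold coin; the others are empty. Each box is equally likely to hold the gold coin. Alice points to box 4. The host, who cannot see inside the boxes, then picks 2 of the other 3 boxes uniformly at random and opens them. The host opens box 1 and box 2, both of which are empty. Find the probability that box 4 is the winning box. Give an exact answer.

1/2

Condition on the true location of the gold coin.
If it is in either of boxes 1 and 2 (prior 1/4 each): that box was opened and seen not to hold the prize — ruled out; weight (1/4)·0 = 0 each.
If it is in either of boxes 3 and 4 (prior 1/4 each): the host picks exactly this set with probability 1/3 regardless, and none is the prize; weight (1/4)·(1/3) = 1/12 each.
The weights sum to 1/6.
So P(the gold coin in box 4 | the host opened box 1 and box 2) = (1/12) / (1/6) = 1/2.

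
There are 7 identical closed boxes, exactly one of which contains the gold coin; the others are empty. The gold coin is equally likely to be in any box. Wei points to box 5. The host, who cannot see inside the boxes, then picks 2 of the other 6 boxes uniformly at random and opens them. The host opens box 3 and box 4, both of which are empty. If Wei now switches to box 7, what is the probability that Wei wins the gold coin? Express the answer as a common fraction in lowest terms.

Because the host chose which boxes to open without knowing where the gold coin is, the choice is independent of the prize location. Learning that none of the 2 opened boxes holds the gold coin simply rules out those 2 locations and leaves the remaining 5 boxes still equally likely by symmetry.
So P(the gold coin in box 7) = 1/5.

1/5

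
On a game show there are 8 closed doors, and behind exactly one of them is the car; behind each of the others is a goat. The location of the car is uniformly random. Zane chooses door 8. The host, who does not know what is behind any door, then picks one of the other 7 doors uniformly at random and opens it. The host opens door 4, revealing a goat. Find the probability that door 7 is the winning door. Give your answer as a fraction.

Because the host chose which door to open without knowing where the car is, the choice is independent of the prize location. Learning that door 4 does not hold the car simply rules out that one location and leaves the remaining 7 doors still equally likely by symmetry.
So P(the car behind door 7) = 1/7.

1/7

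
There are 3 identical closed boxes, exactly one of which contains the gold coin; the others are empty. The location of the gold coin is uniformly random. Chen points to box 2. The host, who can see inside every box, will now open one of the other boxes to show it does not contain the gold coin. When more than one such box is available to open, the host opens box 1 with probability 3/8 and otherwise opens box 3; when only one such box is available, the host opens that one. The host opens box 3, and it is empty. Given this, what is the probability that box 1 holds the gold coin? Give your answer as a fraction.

Condition on the true location of the gold coin.
If it is in box 1 (prior 1/3): only box 3 is available, probability 1; weight (1/3)·1 = 1/3.
If it is in box 2 (prior 1/3): box 1 is available but not opened, probability 5/8; weight (1/3)·(5/8) = 5/24.
If it is in box 3 (prior 1/3): the host opened box 3, so this case is ruled out; weight (1/3)·0 = 0.
The weights sum to 13/24.
So P(the gold coin in box 1 | the host opened box 3) = (1/3) / (13/24) = 8/13.

8/13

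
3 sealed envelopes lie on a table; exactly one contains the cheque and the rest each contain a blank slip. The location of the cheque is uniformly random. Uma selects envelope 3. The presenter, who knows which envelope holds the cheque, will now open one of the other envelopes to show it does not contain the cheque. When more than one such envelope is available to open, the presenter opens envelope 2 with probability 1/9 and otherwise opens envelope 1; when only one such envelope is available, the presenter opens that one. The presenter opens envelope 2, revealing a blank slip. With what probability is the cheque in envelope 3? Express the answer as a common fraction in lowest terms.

1/10

Condition on the true location of the cheque.
If it is in envelope 1 (prior 1/3): only envelope 2 is available, probability 1; weight (1/3)·1 = 1/3.
If it is in envelope 2 (prior 1/3): the presenter opened envelope 2, so this case is ruled out; weight (1/3)·0 = 0.
If it is in envelope 3 (prior 1/3): envelope 2 is available, opened with probability 1/9; weight (1/3)·(1/9) = 1/27.
The weights sum to 10/27.
So P(the cheque in envelope 3 | the presenter opened envelope 2) = (1/27) / (10/27) = 1/10.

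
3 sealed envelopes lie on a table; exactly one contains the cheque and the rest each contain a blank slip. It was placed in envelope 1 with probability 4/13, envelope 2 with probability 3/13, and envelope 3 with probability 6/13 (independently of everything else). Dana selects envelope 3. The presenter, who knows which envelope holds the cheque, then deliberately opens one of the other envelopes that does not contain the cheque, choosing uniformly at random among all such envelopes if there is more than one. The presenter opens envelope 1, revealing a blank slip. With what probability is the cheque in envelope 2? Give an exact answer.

1/2

Consider each possible location of the cheque in turn.
If it is in envelope 1 (prior 4/13): the presenter opened envelope 1, so this case is ruled out; weight (4/13)·0 = 0.
If it is in envelope 2 (prior 3/13): the presenter has no choice, probability 1; weight (3/13)·1 = 3/13.
If it is in envelope 3 (prior 6/13): the presenter has 2 equally likely choices, so probability 1/2; weight (6/13)·(1/2) = 3/13.
The weights sum to 6/13.
So P(the cheque in envelope 2 | the presenter opened envelope 1) = (3/13) / (6/13) = 1/2.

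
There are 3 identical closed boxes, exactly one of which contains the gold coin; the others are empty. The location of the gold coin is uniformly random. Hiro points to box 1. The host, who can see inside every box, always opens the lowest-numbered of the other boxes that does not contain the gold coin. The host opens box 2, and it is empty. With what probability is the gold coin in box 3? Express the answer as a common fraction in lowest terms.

1/2

Condition on the true location of the gold coin.
If it is in either of boxes 1 and 3 (prior 1/3 each): box 2 is the lowest-numbered option available, probability 1; weight (1/3)·1 = 1/3 each.
If it is in box 2 (prior 1/3): the host opened box 2, so this case is ruled out; weight (1/3)·0 = 0.
The weights sum to 2/3.
So P(the gold coin in box 3 | the host opened box 2) = (1/3) / (2/3) = 1/2.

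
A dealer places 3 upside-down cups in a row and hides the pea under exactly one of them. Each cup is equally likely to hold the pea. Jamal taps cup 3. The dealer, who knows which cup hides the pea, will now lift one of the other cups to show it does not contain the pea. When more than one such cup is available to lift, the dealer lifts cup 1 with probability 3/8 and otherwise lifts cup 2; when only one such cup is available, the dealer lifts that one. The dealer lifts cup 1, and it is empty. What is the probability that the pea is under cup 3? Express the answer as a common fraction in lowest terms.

3/11

Condition on the true location of the pea.
If it is under cup 1 (prior 1/3): the dealer opened cup 1, so this case is ruled out; weight (1/3)·0 = 0.
If it is under cup 2 (prior 1/3): only cup 1 is available, probability 1; weight (1/3)·1 = 1/3.
If it is under cup 3 (prior 1/3): cup 1 is available, opened with probability 3/8; weight (1/3)·(3/8) = 1/8.
The weights sum to 11/24.
So P(the pea under cup 3 | the dealer opened cup 1) = (1/8) / (11/24) = 3/11.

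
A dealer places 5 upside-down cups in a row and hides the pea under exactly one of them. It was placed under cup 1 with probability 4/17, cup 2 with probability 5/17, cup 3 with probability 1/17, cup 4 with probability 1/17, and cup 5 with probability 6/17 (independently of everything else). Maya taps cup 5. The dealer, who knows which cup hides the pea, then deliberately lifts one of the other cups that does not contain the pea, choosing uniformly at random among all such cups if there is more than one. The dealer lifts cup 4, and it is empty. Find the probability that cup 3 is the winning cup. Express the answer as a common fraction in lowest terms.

2/29

Condition on the true location of the pea.
If it is under cup 1 (prior 4/17): the dealer has 3 equally likely choices, so probability 1/3; weight (4/17)·(1/3) = 4/51.
If it is under cup 2 (prior 5/17): the dealer has 3 equally likely choices, so probability 1/3; weight (5/17)·(1/3) = 5/51.
If it is under cup 3 (prior 1/17): the dealer has 3 equally likely choices, so probability 1/3; weight (1/17)·(1/3) = 1/51.
If it is under cup 4 (prior 1/17): the dealer opened cup 4, so this case is ruled out; weight (1/17)·0 = 0.
If it is under cup 5 (prior 6/17): the dealer has 4 equally likely choices, so probability 1/4; weight (6/17)·(1/4) = 3/34.
The weights sum to 29/102.
So P(the pea under cup 3 | the dealer opened cup 4) = (1/51) / (29/102) = 2/29.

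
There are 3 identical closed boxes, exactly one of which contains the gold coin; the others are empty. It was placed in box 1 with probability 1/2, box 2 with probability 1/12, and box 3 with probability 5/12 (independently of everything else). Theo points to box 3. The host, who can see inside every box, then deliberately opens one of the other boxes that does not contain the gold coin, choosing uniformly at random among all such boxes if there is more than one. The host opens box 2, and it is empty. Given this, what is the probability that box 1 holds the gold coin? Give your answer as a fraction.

12/17

Apply Bayes' rule, conditioning on where the gold coin actually is.
If it is in box 1 (prior 1/2): the host has no choice, probability 1; weight (1/2)·1 = 1/2.
If it is in box 2 (prior 1/12): the host opened box 2, so this case is ruled out; weight (1/12)·0 = 0.
If it is in box 3 (prior 5/12): the host has 2 equally likely choices, so probability 1/2; weight (5/12)·(1/2) = 5/24.
The weights sum to 17/24.
So P(the gold coin in box 1 | the host opened box 2) = (1/2) / (17/24) = 12/17.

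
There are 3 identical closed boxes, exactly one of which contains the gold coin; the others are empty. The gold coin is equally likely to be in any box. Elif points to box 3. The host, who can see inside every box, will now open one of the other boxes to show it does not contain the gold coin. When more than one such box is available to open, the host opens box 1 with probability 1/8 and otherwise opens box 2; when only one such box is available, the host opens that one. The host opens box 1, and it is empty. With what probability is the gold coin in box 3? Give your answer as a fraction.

Condition on the true location of the gold coin.
If it is in box 1 (prior 1/3): the host opened box 1, so this case is ruled out; weight (1/3)·0 = 0.
If it is in box 2 (prior 1/3): only box 1 is available, probability 1; weight (1/3)·1 = 1/3.
If it is in box 3 (prior 1/3): box 1 is available, opened with probability 1/8; weight (1/3)·(1/8) = 1/24.
The weights sum to 3/8.
So P(the gold coin in box 3 | the host opened box 1) = (1/24) / (3/8) = 1/9.

1/9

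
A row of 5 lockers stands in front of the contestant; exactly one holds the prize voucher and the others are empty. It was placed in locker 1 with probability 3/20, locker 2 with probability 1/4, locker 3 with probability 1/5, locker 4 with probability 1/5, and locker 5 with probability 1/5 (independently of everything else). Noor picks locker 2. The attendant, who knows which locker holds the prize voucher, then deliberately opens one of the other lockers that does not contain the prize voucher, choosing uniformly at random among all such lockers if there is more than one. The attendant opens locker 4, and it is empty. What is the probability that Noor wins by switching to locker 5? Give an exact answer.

16/59

Apply Bayes' rule, conditioning on where the prize voucher actually is.
If it is in locker 1 (prior 3/20): the attendant has 3 equally likely choices, so probability 1/3; weight (3/20)·(1/3) = 1/20.
If it is in locker 2 (prior 1/4): the attendant has 4 equally likely choices, so probability 1/4; weight (1/4)·(1/4) = 1/16.
If it is in either of lockers 3 and 5 (prior 1/5 each): the attendant has 3 equally likely choices, so probability 1/3; weight (1/5)·(1/3) = 1/15 each.
If it is in locker 4 (prior 1/5): the attendant opened locker 4, so this case is ruled out; weight (1/5)·0 = 0.
The weights sum to 59/240.
So P(the prize voucher in locker 5 | the attendant opened locker 4) = (1/15) / (59/240) = 16/59.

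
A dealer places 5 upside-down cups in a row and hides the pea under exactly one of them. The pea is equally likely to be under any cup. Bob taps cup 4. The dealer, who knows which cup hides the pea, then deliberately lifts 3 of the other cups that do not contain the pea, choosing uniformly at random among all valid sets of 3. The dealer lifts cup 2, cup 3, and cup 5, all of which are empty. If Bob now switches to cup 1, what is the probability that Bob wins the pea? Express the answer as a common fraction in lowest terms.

4/5

Consider each possible location of the pea in turn.
If it is under cup 1 (prior 1/5): the dealer has no choice, probability 1; weight (1/5)·1 = 1/5.
If it is under any of cups 2, 3, and 5 (prior 1/5 each): that cup was opened and seen not to hold the prize — ruled out; weight (1/5)·0 = 0 each.
If it is under cup 4 (prior 1/5): the dealer has 4 equally likely choices, so probability 1/4; weight (1/5)·(1/4) = 1/20.
The weights sum to 1/4.
So P(the pea under cup 1 | the dealer opened cup 2, cup 3, and cup 5) = (1/5) / (1/4) = 4/5.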